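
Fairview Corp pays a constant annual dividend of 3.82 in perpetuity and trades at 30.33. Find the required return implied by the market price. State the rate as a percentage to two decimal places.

12.59%

P = C/r ⇒ r = C/P = 3.82/30.33 = 0.125948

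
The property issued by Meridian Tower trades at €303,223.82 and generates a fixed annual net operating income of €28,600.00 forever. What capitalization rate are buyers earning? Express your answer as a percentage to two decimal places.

P = C/r ⇒ r = C/P = €28,600.00/€303,223.82 = 0.094320

9.43%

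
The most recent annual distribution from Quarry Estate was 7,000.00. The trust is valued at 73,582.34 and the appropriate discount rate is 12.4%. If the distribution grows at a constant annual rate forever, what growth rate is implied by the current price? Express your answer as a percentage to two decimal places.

P = D₀(1+g)/(r−g) ⇒ P(r−g) = D₀(1+g) ⇒ g(P+D₀) = P·r − D₀
g = (P·r − D₀)/(P + D₀) = (73,582.34×0.124 − 7,000.00) / (73,582.34 + 7,000.00) = 0.026361

2.64%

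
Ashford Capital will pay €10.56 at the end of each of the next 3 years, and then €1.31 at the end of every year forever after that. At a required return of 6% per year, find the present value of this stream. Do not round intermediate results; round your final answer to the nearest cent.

PV of 3-year annuity: €10.56 × [1 − (1+0.06)^−3] / 0.06 = 28.22701
Perpetuity value at year 3: €1.31 / 0.06 = 21.83333
PV of perpetuity: 21.83333 / (1+0.06)^3 = 18.33169
Total PV = 28.22701 + 18.33169 = 46.55869

€46.56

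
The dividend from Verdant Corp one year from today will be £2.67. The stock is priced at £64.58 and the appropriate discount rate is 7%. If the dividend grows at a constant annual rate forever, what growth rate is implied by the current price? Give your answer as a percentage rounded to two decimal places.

P = D₁/(r−g) ⇒ g = r − D₁/P = 0.07 − £2.67/£64.58 = 0.028656

2.87%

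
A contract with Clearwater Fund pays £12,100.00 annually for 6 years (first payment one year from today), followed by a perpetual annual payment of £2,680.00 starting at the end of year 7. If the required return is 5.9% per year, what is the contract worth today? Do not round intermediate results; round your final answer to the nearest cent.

PV of 6-year annuity: £12,100.00 × [1 − (1+0.059)^−6] / 0.059 = 59687.02520
Perpetuity value at year 6: £2,680.00 / 0.059 = 45423.72881
PV of perpetuity: 45423.72881 / (1+0.059)^6 = 32203.79265
Total PV = 59687.02520 + 32203.79265 = 91890.81785

£91890.82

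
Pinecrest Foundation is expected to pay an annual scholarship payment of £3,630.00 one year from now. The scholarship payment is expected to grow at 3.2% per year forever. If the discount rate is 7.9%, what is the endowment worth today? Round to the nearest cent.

Growing perpetuity: P = D₁ / (r − g) = £3,630.0000 / (0.079 − 0.032) = £77,234.04

£77234.04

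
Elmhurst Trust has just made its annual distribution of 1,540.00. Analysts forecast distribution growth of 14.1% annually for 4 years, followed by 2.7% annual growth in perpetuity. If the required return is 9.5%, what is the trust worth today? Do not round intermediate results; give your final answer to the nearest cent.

D_1 = 1757.14000
D_2 = 2004.89674
D_3 = 2287.58718
D_4 = 2610.13697
Terminal value at year 4: TV = D_4×(1+g_2)/(r−g_2) = 2680.61067/0.068 = 39420.74516
P_0 = D_1/(1+r)^1 + D_2/(1+r)^2 + D_3/(1+r)^3 + D_4/(1+r)^4 + TV/(1+r)^4
    = 1604.69406 + 1672.10587 + 1742.34959 + 1815.54418 + 27420.05696 = 34254.75067

34254.75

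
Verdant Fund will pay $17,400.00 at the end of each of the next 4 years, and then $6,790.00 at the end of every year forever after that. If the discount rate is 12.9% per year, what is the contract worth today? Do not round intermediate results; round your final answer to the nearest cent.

$84260.48

PV of 4-year annuity: $17,400.00 × [1 − (1+0.129)^−4] / 0.129 = 51863.52189
Perpetuity value at year 4: $6,790.00 / 0.129 = 52635.65891
PV of perpetuity: 52635.65891 / (1+0.129)^4 = 32396.96273
Total PV = 51863.52189 + 32396.96273 = 84260.48462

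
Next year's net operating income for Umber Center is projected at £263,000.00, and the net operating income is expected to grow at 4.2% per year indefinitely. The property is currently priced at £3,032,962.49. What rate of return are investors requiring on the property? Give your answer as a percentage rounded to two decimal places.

P = D₁/(r − g) ⇒ r = D₁/P + g = £263,000.0000/£3,032,962.49 + 0.042 = 0.086714 + 0.042 = 0.128714

12.87%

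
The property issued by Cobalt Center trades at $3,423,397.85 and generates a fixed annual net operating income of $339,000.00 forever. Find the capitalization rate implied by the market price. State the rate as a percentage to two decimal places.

P = C/r ⇒ r = C/P = $339,000.00/$3,423,397.85 = 0.099024

9.90%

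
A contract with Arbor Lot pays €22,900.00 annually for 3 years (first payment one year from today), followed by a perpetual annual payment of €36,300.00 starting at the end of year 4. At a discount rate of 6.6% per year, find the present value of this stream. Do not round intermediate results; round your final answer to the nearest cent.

€514575.58

PV of 3-year annuity: €22,900.00 × [1 − (1+0.066)^−3] / 0.066 = 60538.75402
Perpetuity value at year 3: €36,300.00 / 0.066 = 550000.00000
PV of perpetuity: 550000.00000 / (1+0.066)^3 = 454036.82223
Total PV = 60538.75402 + 454036.82223 = 514575.57625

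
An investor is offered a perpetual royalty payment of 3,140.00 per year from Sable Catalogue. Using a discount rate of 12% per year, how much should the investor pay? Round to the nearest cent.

26166.67

Level perpetuity: PV = C / r = 3,140.00 / 0.12 = 26,166.67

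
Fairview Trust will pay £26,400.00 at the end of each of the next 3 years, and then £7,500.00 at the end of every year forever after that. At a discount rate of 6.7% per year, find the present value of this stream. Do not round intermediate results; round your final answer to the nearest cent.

PV of 3-year annuity: £26,400.00 × [1 − (1+0.067)^−3] / 0.067 = 69663.44694
Perpetuity value at year 3: £7,500.00 / 0.067 = 111940.29851
PV of perpetuity: 111940.29851 / (1+0.067)^3 = 92149.54654
Total PV = 69663.44694 + 92149.54654 = 161812.99347

£161812.99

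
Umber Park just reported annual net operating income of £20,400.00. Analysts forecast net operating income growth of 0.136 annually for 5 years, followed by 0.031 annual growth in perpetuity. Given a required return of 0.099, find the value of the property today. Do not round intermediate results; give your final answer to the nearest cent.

D_1 = 23174.40000
D_2 = 26326.11840
D_3 = 29906.47050
D_4 = 33973.75049
D_5 = 38594.18056
Terminal value at year 5: TV = D_5×(1+g_2)/(r−g_2) = 39790.60015/0.068 = 585155.88463
P_0 = D_1/(1+r)^1 + D_2/(1+r)^2 + D_3/(1+r)^3 + D_4/(1+r)^4 + D_5/(1+r)^5 + TV/(1+r)^5
    = 21086.80619 + 21796.73506 + 22530.56508 + 23289.10094 + 24073.17440 + 364991.80602 = 477768.18770

£477768.19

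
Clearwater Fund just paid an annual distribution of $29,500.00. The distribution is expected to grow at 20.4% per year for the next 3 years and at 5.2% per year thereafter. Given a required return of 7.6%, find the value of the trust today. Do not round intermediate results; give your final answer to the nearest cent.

D_1 = 35518.00000
D_2 = 42763.67200
D_3 = 51487.46109
Terminal value at year 3: TV = D_3×(1+g_2)/(r−g_2) = 54164.80906/0.024 = 2256867.04436
P_0 = D_1/(1+r)^1 + D_2/(1+r)^2 + D_3/(1+r)^3 + TV/(1+r)^3
    = 33009.29368 + 36936.04981 + 41329.92934 + 1811628.56926 = 1922903.84208

$1922903.84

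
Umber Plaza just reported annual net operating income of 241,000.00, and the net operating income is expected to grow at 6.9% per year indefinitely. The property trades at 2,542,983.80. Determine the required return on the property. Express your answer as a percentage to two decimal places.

17.03%

D₁ = 241,000.00 × 1.069 = 257,629.0000
P = D₁/(r − g) ⇒ r = D₁/P + g = 257,629.0000/2,542,983.80 + 0.069 = 0.101310 + 0.069 = 0.170310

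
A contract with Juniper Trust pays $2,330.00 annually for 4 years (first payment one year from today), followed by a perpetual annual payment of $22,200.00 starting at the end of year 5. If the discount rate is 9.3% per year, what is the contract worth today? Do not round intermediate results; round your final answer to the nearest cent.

$174758.06

PV of 4-year annuity: $2,330.00 × [1 − (1+0.093)^−4] / 0.093 = 7499.10739
Perpetuity value at year 4: $22,200.00 / 0.093 = 238709.67742
PV of perpetuity: 238709.67742 / (1+0.093)^4 = 167258.95462
Total PV = 7499.10739 + 167258.95462 = 174758.06202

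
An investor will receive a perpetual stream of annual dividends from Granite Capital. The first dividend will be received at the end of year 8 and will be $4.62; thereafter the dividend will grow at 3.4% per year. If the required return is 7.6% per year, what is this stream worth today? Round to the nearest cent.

$65.87

Value at end of year 7: C₁ / (r − g) = $4.62 / (0.076 − 0.034) = $110.0000
Discount to today: PV = $110.0000 / (1 + 0.076)^7 = $110.0000 / 1.669882 = $65.87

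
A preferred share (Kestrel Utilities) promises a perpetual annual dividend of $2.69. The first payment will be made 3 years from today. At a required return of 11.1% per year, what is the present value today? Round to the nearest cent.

$19.63

Value at end of year 2: C / r = $2.69 / 0.111 = $24.2342
Discount to today: PV = $24.2342 / (1 + 0.111)^2 = $24.2342 / 1.234321 = $19.63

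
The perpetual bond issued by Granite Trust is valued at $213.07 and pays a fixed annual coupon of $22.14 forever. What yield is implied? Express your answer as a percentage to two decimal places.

P = C/r ⇒ r = C/P = $22.14/$213.07 = 0.103910

10.39%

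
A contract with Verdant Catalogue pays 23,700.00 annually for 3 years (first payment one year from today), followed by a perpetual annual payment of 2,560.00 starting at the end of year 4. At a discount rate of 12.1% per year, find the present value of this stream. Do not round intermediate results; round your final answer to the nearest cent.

PV of 3-year annuity: 23,700.00 × [1 − (1+0.121)^−3] / 0.121 = 56825.72640
Perpetuity value at year 3: 2,560.00 / 0.121 = 21157.02479
PV of perpetuity: 21157.02479 / (1+0.121)^3 = 15018.88726
Total PV = 56825.72640 + 15018.88726 = 71844.61366

71844.61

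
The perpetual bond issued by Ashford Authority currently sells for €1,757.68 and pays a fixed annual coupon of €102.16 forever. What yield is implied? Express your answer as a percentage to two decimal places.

P = C/r ⇒ r = C/P = €102.16/€1,757.68 = 0.058122

5.81%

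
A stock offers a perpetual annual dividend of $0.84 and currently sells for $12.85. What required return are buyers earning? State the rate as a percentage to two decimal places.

6.54%

P = C/r ⇒ r = C/P = $0.84/$12.85 = 0.065370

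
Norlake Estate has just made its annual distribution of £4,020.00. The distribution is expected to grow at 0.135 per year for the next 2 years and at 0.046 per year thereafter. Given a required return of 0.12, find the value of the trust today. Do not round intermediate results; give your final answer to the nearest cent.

D_1 = 4562.70000
D_2 = 5178.66450
Terminal value at year 2: TV = D_2×(1+g_2)/(r−g_2) = 5416.88307/0.074 = 73201.12253
P_0 = D_1/(1+r)^1 + D_2/(1+r)^2 + TV/(1+r)^2
    = 4073.83929 + 4128.39963 + 58355.48671 = 66557.72563

£66557.73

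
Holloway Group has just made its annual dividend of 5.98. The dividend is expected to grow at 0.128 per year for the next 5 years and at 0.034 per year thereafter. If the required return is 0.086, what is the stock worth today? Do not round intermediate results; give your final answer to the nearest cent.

177.31

D_1 = 6.74544
D_2 = 7.60886
D_3 = 8.58279
D_4 = 9.68139
D_5 = 10.92060
Terminal value at year 5: TV = D_5×(1+g_2)/(r−g_2) = 11.29191/0.052 = 217.15202
P_0 = D_1/(1+r)^1 + D_2/(1+r)^2 + D_3/(1+r)^3 + D_4/(1+r)^4 + D_5/(1+r)^5 + TV/(1+r)^5
    = 6.21127 + 6.45149 + 6.70099 + 6.96014 + 7.22932 + 143.75228 = 177.30550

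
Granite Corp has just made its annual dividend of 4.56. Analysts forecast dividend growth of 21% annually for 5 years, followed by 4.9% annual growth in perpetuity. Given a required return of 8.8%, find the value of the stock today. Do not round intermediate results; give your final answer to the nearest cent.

D_1 = 5.51760
D_2 = 6.67630
D_3 = 8.07832
D_4 = 9.77476
D_5 = 11.82747
Terminal value at year 5: TV = D_5×(1+g_2)/(r−g_2) = 12.40701/0.039 = 318.12850
P_0 = D_1/(1+r)^1 + D_2/(1+r)^2 + D_3/(1+r)^3 + D_4/(1+r)^4 + D_5/(1+r)^5 + TV/(1+r)^5
    = 5.07132 + 5.63998 + 6.27241 + 6.97575 + 7.75795 + 208.66908 = 240.38649

240.39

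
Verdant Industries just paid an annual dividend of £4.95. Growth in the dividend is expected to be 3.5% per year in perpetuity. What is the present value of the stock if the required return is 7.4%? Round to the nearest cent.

D₁ = D₀ × (1 + g) = £4.95 × 1.035 = £5.1233
Growing perpetuity: P = D₁ / (r − g) = £5.1233 / (0.074 − 0.035) = £131.37

£131.37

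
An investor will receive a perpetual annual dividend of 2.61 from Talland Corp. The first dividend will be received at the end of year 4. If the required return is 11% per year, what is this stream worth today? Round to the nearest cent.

Value at end of year 3: C / r = 2.61 / 0.11 = 23.7273
Discount to today: PV = 23.7273 / (1 + 0.11)^3 = 23.7273 / 1.367631 = 17.35

17.35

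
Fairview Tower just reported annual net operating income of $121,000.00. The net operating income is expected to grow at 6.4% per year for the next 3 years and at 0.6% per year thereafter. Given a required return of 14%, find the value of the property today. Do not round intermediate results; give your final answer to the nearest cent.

$1055280.53

D_1 = 128744.00000
D_2 = 136983.61600
D_3 = 145750.56742
Terminal value at year 3: TV = D_3×(1+g_2)/(r−g_2) = 146625.07083/0.134 = 1094216.94648
P_0 = D_1/(1+r)^1 + D_2/(1+r)^2 + D_3/(1+r)^3 + TV/(1+r)^3
    = 112933.33333 + 105404.44444 + 98377.48148 + 738565.27142 = 1055280.53068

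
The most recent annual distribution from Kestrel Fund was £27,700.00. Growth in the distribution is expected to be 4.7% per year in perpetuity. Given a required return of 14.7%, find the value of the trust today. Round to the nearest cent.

£290019.00

D₁ = D₀ × (1 + g) = £27,700.00 × 1.047 = £29,001.9000
Growing perpetuity: P = D₁ / (r − g) = £29,001.9000 / (0.147 − 0.047) = £290,019.00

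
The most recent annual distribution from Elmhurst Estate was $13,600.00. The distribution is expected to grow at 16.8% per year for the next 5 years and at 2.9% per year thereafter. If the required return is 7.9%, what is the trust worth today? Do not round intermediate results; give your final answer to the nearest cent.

$502793.60

D_1 = 15884.80000
D_2 = 18553.44640
D_3 = 21670.42540
D_4 = 25311.05686
D_5 = 29563.31441
Terminal value at year 5: TV = D_5×(1+g_2)/(r−g_2) = 30420.65053/0.05 = 608413.01065
P_0 = D_1/(1+r)^1 + D_2/(1+r)^2 + D_3/(1+r)^3 + D_4/(1+r)^4 + D_5/(1+r)^5 + TV/(1+r)^5
    = 14721.77943 + 15936.08746 + 17250.55621 + 18673.44732 + 20213.70386 + 415998.02548 = 502793.59975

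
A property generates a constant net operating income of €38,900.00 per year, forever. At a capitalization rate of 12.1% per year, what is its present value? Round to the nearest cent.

Level perpetuity: PV = C / r = €38,900.00 / 0.121 = €321,487.60

€321487.60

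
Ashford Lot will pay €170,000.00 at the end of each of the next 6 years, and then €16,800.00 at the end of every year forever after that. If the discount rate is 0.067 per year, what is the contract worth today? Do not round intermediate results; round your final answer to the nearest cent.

PV of 6-year annuity: €170,000.00 × [1 − (1+0.067)^−6] / 0.067 = 817871.15058
Perpetuity value at year 6: €16,800.00 / 0.067 = 250746.26866
PV of perpetuity: 250746.26866 / (1+0.067)^6 = 169921.35495
Total PV = 817871.15058 + 169921.35495 = 987792.50553

€987792.51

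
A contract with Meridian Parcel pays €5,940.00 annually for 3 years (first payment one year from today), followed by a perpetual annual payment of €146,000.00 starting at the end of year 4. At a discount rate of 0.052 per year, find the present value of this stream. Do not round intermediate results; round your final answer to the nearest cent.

€2427699.10

PV of 3-year annuity: €5,940.00 × [1 − (1+0.052)^−3] / 0.052 = 16115.66221
Perpetuity value at year 3: €146,000.00 / 0.052 = 2807692.30769
PV of perpetuity: 2807692.30769 / (1+0.052)^3 = 2411583.43851
Total PV = 16115.66221 + 2411583.43851 = 2427699.10072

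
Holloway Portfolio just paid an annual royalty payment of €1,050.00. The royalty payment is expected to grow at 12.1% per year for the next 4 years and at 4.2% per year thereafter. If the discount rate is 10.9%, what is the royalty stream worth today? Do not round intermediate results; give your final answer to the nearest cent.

€21363.05

D_1 = 1177.05000
D_2 = 1319.47305
D_3 = 1479.12929
D_4 = 1658.10393
Terminal value at year 4: TV = D_4×(1+g_2)/(r−g_2) = 1727.74430/0.067 = 25787.22833
P_0 = D_1/(1+r)^1 + D_2/(1+r)^2 + D_3/(1+r)^3 + D_4/(1+r)^4 + TV/(1+r)^4
    = 1061.36159 + 1072.84611 + 1084.45491 + 1096.18932 + 17048.19802 = 21363.04994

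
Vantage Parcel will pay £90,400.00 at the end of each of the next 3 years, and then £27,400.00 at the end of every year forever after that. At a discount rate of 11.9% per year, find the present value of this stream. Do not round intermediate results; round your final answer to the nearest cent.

£381827.87

PV of 3-year annuity: £90,400.00 × [1 − (1+0.119)^−3] / 0.119 = 217499.20054
Perpetuity value at year 3: £27,400.00 / 0.119 = 230252.10084
PV of perpetuity: 230252.10084 / (1+0.119)^3 = 164328.67059
Total PV = 217499.20054 + 164328.67059 = 381827.87113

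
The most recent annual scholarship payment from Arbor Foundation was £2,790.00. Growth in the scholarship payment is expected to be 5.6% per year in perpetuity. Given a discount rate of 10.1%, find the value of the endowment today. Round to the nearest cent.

£65472.00

D₁ = D₀ × (1 + g) = £2,790.00 × 1.056 = £2,946.2400
Growing perpetuity: P = D₁ / (r − g) = £2,946.2400 / (0.101 − 0.056) = £65,472.00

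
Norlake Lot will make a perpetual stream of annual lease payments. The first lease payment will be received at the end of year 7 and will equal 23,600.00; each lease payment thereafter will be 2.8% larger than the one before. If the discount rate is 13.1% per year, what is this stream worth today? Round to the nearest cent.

109471.02

Value at end of year 6: C₁ / (r − g) = 23,600.00 / (0.131 − 0.028) = 229,126.2136
Discount to today: PV = 229,126.2136 / (1 + 0.131)^6 = 229,126.2136 / 2.093031 = 109,471.02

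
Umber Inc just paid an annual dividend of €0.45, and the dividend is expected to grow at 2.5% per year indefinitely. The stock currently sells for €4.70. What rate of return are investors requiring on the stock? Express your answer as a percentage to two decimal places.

D₁ = €0.45 × 1.025 = €0.4613
P = D₁/(r − g) ⇒ r = D₁/P + g = €0.4613/€4.70 + 0.025 = 0.098138 + 0.025 = 0.123138

12.31%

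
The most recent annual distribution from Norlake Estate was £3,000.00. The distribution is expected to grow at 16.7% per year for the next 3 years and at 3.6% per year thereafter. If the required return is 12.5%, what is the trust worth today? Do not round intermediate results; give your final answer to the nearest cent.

D_1 = 3501.00000
D_2 = 4085.66700
D_3 = 4767.97339
Terminal value at year 3: TV = D_3×(1+g_2)/(r−g_2) = 4939.62043/0.089 = 55501.35316
P_0 = D_1/(1+r)^1 + D_2/(1+r)^2 + D_3/(1+r)^3 + TV/(1+r)^3
    = 3112.00000 + 3228.18133 + 3348.70010 + 38980.37423 = 48669.25567

£48669.26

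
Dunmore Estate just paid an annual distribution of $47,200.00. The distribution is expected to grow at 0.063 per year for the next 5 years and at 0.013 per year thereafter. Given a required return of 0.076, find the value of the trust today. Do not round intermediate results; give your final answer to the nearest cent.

$941776.10

D_1 = 50173.60000
D_2 = 53334.53680
D_3 = 56694.61262
D_4 = 60266.37321
D_5 = 64063.15473
Terminal value at year 5: TV = D_5×(1+g_2)/(r−g_2) = 64895.97574/0.063 = 1030094.85297
P_0 = D_1/(1+r)^1 + D_2/(1+r)^2 + D_3/(1+r)^3 + D_4/(1+r)^4 + D_5/(1+r)^5 + TV/(1+r)^5
    = 46629.73978 + 46066.36931 + 45509.80537 + 44959.96572 + 44416.76911 + 714193.44609 = 941776.09538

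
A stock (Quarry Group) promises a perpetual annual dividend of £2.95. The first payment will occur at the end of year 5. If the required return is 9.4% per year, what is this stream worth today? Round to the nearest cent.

£21.91

Value at end of year 4: C / r = £2.95 / 0.094 = £31.3830
Discount to today: PV = £31.3830 / (1 + 0.094)^4 = £31.3830 / 1.432416 = £21.91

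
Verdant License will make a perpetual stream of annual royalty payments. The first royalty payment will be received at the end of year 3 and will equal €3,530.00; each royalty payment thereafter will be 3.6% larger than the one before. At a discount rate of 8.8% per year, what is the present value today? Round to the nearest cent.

€57347.38

Value at end of year 2: C₁ / (r − g) = €3,530.00 / (0.088 − 0.036) = €67,884.6154
Discount to today: PV = €67,884.6154 / (1 + 0.088)^2 = €67,884.6154 / 1.183744 = €57,347.38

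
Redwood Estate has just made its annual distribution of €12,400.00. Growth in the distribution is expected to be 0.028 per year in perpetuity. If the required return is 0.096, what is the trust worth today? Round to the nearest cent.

D₁ = D₀ × (1 + g) = €12,400.00 × 1.028 = €12,747.2000
Growing perpetuity: P = D₁ / (r − g) = €12,747.2000 / (0.096 − 0.028) = €187,458.82

€187458.82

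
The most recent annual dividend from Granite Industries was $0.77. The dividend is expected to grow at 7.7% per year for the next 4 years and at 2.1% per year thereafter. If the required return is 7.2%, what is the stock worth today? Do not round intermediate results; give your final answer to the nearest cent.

$18.82

D_1 = 0.82929
D_2 = 0.89315
D_3 = 0.96192
D_4 = 1.03599
Terminal value at year 4: TV = D_4×(1+g_2)/(r−g_2) = 1.05774/0.051 = 20.74002
P_0 = D_1/(1+r)^1 + D_2/(1+r)^2 + D_3/(1+r)^3 + D_4/(1+r)^4 + TV/(1+r)^4
    = 0.77359 + 0.77720 + 0.78082 + 0.78447 + 15.70471 = 18.82079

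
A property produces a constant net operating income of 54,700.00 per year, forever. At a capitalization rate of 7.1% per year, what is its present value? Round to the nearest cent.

Level perpetuity: PV = C / r = 54,700.00 / 0.071 = 770,422.54

770422.54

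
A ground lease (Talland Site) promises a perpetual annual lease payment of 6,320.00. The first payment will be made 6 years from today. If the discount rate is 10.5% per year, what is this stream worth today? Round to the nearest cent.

Value at end of year 5: C / r = 6,320.00 / 0.105 = 60,190.4762
Discount to today: PV = 60,190.4762 / (1 + 0.105)^5 = 60,190.4762 / 1.647447 = 36,535.61

36535.61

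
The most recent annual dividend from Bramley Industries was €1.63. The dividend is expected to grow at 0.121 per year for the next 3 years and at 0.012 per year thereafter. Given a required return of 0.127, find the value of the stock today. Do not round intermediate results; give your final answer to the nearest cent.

€18.95

D_1 = 1.82723
D_2 = 2.04832
D_3 = 2.29617
Terminal value at year 3: TV = D_3×(1+g_2)/(r−g_2) = 2.32373/0.115 = 20.20631
P_0 = D_1/(1+r)^1 + D_2/(1+r)^2 + D_3/(1+r)^3 + TV/(1+r)^3
    = 1.62132 + 1.61269 + 1.60410 + 14.11612 = 18.95424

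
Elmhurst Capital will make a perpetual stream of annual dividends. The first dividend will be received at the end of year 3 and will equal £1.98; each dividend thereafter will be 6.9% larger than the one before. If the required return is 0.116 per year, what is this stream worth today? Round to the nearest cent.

£33.83

Value at end of year 2: C₁ / (r − g) = £1.98 / (0.116 − 0.069) = £42.1277
Discount to today: PV = £42.1277 / (1 + 0.116)^2 = £42.1277 / 1.245456 = £33.83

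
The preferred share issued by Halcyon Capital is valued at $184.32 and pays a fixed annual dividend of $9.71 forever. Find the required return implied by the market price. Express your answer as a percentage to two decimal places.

P = C/r ⇒ r = C/P = $9.71/$184.32 = 0.052680

5.27%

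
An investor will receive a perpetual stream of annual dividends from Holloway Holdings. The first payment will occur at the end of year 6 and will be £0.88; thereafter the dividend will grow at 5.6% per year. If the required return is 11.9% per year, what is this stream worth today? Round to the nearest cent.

£7.96

Value at end of year 5: C₁ / (r − g) = £0.88 / (0.119 − 0.056) = £13.9683
Discount to today: PV = £13.9683 / (1 + 0.119)^5 = £13.9683 / 1.754488 = £7.96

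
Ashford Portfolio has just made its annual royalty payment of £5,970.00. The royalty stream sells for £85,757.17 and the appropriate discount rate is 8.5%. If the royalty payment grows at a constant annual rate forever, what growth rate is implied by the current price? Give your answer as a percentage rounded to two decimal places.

1.44%

P = D₀(1+g)/(r−g) ⇒ P(r−g) = D₀(1+g) ⇒ g(P+D₀) = P·r − D₀
g = (P·r − D₀)/(P + D₀) = (£85,757.17×0.085 − £5,970.00) / (£85,757.17 + £5,970.00) = 0.014384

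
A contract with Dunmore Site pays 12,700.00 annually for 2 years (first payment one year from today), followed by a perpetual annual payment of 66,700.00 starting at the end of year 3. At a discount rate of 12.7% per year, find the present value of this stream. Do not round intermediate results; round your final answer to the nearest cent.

434766.67

PV of 2-year annuity: 12,700.00 × [1 − (1+0.127)^−2] / 0.127 = 21267.83972
Perpetuity value at year 2: 66,700.00 / 0.127 = 525196.85039
PV of perpetuity: 525196.85039 / (1+0.127)^2 = 413498.82602
Total PV = 21267.83972 + 413498.82602 = 434766.66574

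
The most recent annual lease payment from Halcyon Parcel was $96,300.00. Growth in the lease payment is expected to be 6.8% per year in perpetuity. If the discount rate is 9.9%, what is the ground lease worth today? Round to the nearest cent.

D₁ = D₀ × (1 + g) = $96,300.00 × 1.068 = $102,848.4000
Growing perpetuity: P = D₁ / (r − g) = $102,848.4000 / (0.099 − 0.068) = $3,317,690.32

$3317690.32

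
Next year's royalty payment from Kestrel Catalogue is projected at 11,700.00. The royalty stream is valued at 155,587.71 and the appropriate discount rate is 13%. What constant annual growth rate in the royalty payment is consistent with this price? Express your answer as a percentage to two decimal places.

P = D₁/(r−g) ⇒ g = r − D₁/P = 0.13 − 11,700.00/155,587.71 = 0.054801

5.48%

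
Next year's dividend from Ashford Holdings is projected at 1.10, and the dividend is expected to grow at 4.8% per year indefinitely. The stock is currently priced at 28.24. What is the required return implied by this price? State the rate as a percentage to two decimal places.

P = D₁/(r − g) ⇒ r = D₁/P + g = 1.1000/28.24 + 0.048 = 0.038952 + 0.048 = 0.086952

8.70%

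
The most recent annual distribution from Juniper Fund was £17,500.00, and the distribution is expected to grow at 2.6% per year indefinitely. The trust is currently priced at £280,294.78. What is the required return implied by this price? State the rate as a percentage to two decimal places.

D₁ = £17,500.00 × 1.026 = £17,955.0000
P = D₁/(r − g) ⇒ r = D₁/P + g = £17,955.0000/£280,294.78 + 0.026 = 0.064058 + 0.026 = 0.090058

9.01%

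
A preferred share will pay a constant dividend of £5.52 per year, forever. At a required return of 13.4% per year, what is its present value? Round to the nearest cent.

Level perpetuity: PV = C / r = £5.52 / 0.134 = £41.19

£41.19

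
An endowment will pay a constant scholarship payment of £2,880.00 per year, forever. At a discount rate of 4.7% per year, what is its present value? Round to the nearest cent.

Level perpetuity: PV = C / r = £2,880.00 / 0.047 = £61,276.60

£61276.60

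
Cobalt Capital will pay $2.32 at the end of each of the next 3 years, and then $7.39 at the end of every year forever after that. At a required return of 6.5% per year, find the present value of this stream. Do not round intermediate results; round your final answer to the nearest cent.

PV of 3-year annuity: $2.32 × [1 − (1+0.065)^−3] / 0.065 = 6.14446
Perpetuity value at year 3: $7.39 / 0.065 = 113.69231
PV of perpetuity: 113.69231 / (1+0.065)^3 = 94.12007
Total PV = 6.14446 + 94.12007 = 100.26454

$100.26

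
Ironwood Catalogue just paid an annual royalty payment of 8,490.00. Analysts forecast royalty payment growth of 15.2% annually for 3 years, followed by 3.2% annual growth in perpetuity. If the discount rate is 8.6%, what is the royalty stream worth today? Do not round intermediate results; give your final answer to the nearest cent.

D_1 = 9780.48000
D_2 = 11267.11296
D_3 = 12979.71413
Terminal value at year 3: TV = D_3×(1+g_2)/(r−g_2) = 13395.06498/0.054 = 248056.75893
P_0 = D_1/(1+r)^1 + D_2/(1+r)^2 + D_3/(1+r)^3 + TV/(1+r)^3
    = 9005.96685 + 9553.29080 + 10133.87754 + 193669.65960 = 222362.79479

222362.79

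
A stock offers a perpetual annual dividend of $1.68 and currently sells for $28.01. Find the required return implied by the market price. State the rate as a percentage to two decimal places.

6.00%

P = C/r ⇒ r = C/P = $1.68/$28.01 = 0.059979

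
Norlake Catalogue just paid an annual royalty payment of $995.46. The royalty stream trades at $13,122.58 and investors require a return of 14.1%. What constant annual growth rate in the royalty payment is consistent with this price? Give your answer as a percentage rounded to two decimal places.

P = D₀(1+g)/(r−g) ⇒ P(r−g) = D₀(1+g) ⇒ g(P+D₀) = P·r − D₀
g = (P·r − D₀)/(P + D₀) = ($13,122.58×0.141 − $995.46) / ($13,122.58 + $995.46) = 0.060548

6.05%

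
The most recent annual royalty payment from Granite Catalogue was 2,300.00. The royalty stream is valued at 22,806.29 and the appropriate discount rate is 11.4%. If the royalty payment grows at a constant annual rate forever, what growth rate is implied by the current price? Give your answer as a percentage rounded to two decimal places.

P = D₀(1+g)/(r−g) ⇒ P(r−g) = D₀(1+g) ⇒ g(P+D₀) = P·r − D₀
g = (P·r − D₀)/(P + D₀) = (22,806.29×0.114 − 2,300.00) / (22,806.29 + 2,300.00) = 0.011946

1.19%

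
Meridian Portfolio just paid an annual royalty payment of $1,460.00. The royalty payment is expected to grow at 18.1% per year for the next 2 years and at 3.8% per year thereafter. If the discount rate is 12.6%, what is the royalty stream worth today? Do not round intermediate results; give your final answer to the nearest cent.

$22082.25

D_1 = 1724.26000
D_2 = 2036.35106
Terminal value at year 2: TV = D_2×(1+g_2)/(r−g_2) = 2113.73240/0.088 = 24019.68637
P_0 = D_1/(1+r)^1 + D_2/(1+r)^2 + TV/(1+r)^2
    = 1531.31439 + 1606.11216 + 18944.82297 = 22082.24952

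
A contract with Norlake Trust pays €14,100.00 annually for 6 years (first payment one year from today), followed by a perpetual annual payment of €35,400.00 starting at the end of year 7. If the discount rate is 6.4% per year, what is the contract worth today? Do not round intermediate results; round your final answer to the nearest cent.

PV of 6-year annuity: €14,100.00 × [1 − (1+0.064)^−6] / 0.064 = 68471.38965
Perpetuity value at year 6: €35,400.00 / 0.064 = 553125.00000
PV of perpetuity: 553125.00000 / (1+0.064)^6 = 381218.10685
Total PV = 68471.38965 + 381218.10685 = 449689.49649

€449689.50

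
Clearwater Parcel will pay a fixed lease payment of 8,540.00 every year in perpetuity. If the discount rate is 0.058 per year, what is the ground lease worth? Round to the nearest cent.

147241.38

Level perpetuity: PV = C / r = 8,540.00 / 0.058 = 147,241.38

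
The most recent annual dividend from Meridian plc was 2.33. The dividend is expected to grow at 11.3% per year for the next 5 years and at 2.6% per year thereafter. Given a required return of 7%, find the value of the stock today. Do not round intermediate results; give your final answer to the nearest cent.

D_1 = 2.59329
D_2 = 2.88633
D_3 = 3.21249
D_4 = 3.57550
D_5 = 3.97953
Terminal value at year 5: TV = D_5×(1+g_2)/(r−g_2) = 4.08300/0.044 = 92.79540
P_0 = D_1/(1+r)^1 + D_2/(1+r)^2 + D_3/(1+r)^3 + D_4/(1+r)^4 + D_5/(1+r)^5 + TV/(1+r)^5
    = 2.42364 + 2.52103 + 2.62235 + 2.72773 + 2.83735 + 66.16183 = 79.29393

79.29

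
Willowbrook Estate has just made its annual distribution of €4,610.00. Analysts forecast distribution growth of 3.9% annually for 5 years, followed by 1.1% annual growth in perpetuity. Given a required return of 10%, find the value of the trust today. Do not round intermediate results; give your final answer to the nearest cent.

€58858.31

D_1 = 4789.79000
D_2 = 4976.59181
D_3 = 5170.67889
D_4 = 5372.33537
D_5 = 5581.85645
Terminal value at year 5: TV = D_5×(1+g_2)/(r−g_2) = 5643.25687/0.089 = 63407.38053
P_0 = D_1/(1+r)^1 + D_2/(1+r)^2 + D_3/(1+r)^3 + D_4/(1+r)^4 + D_5/(1+r)^5 + TV/(1+r)^5
    = 4354.35455 + 4112.88579 + 3884.80758 + 3669.37734 + 3465.89369 + 39370.99461 = 58858.31357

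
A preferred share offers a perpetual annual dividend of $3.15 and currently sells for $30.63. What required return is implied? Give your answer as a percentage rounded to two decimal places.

10.28%

P = C/r ⇒ r = C/P = $3.15/$30.63 = 0.102840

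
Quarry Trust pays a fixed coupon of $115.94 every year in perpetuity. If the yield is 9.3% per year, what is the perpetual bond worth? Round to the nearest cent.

Level perpetuity: PV = C / r = $115.94 / 0.093 = $1,246.67

$1246.67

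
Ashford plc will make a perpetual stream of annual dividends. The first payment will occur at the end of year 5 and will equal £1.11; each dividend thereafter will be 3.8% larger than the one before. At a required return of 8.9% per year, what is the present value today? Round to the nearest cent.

£15.48

Value at end of year 4: C₁ / (r − g) = £1.11 / (0.089 − 0.038) = £21.7647
Discount to today: PV = £21.7647 / (1 + 0.089)^4 = £21.7647 / 1.406409 = £15.48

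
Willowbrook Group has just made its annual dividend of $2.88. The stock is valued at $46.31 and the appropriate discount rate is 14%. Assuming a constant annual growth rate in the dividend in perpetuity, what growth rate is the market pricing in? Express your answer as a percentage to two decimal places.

7.33%

P = D₀(1+g)/(r−g) ⇒ P(r−g) = D₀(1+g) ⇒ g(P+D₀) = P·r − D₀
g = (P·r − D₀)/(P + D₀) = ($46.31×0.14 − $2.88) / ($46.31 + $2.88) = 0.073255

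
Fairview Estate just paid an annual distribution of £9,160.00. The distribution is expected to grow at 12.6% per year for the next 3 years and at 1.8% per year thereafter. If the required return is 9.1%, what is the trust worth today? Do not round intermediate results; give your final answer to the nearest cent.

D_1 = 10314.16000
D_2 = 11613.74416
D_3 = 13077.07592
Terminal value at year 3: TV = D_3×(1+g_2)/(r−g_2) = 13312.46329/0.073 = 182362.51083
P_0 = D_1/(1+r)^1 + D_2/(1+r)^2 + D_3/(1+r)^3 + TV/(1+r)^3
    = 9453.85885 + 9757.14488 + 10070.16052 + 140430.45770 = 169711.62194

£169711.62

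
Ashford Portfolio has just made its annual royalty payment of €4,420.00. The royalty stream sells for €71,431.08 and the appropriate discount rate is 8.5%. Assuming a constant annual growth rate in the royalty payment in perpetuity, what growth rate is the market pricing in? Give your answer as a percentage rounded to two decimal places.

P = D₀(1+g)/(r−g) ⇒ P(r−g) = D₀(1+g) ⇒ g(P+D₀) = P·r − D₀
g = (P·r − D₀)/(P + D₀) = (€71,431.08×0.085 − €4,420.00) / (€71,431.08 + €4,420.00) = 0.021775

2.18%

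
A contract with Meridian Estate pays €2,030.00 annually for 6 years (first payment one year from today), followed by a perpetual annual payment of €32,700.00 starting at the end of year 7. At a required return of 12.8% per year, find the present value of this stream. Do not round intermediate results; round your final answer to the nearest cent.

PV of 6-year annuity: €2,030.00 × [1 − (1+0.128)^−6] / 0.128 = 8160.42551
Perpetuity value at year 6: €32,700.00 / 0.128 = 255468.75000
PV of perpetuity: 255468.75000 / (1+0.128)^6 = 124017.56075
Total PV = 8160.42551 + 124017.56075 = 132177.98626

€132177.99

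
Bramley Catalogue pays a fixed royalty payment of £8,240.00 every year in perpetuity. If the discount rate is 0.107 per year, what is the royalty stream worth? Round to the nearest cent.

£77009.35

Level perpetuity: PV = C / r = £8,240.00 / 0.107 = £77,009.35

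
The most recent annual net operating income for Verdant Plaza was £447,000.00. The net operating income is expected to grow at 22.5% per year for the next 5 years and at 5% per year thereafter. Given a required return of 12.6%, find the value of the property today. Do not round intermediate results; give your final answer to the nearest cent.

£12310123.15

D_1 = 547575.00000
D_2 = 670779.37500
D_3 = 821704.73438
D_4 = 1006588.29961
D_5 = 1233070.66702
Terminal value at year 5: TV = D_5×(1+g_2)/(r−g_2) = 1294724.20037/0.076 = 17035844.74174
P_0 = D_1/(1+r)^1 + D_2/(1+r)^2 + D_3/(1+r)^3 + D_4/(1+r)^4 + D_5/(1+r)^5 + TV/(1+r)^5
    = 486301.06572 + 529057.55374 + 575573.27116 + 626178.73639 + 681233.52760 + 9411778.99968 = 12310123.15428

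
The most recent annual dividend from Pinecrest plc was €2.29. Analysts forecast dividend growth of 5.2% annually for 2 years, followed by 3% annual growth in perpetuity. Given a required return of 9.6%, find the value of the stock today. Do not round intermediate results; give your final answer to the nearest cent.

D_1 = 2.40908
D_2 = 2.53435
Terminal value at year 2: TV = D_2×(1+g_2)/(r−g_2) = 2.61038/0.066 = 39.55125
P_0 = D_1/(1+r)^1 + D_2/(1+r)^2 + TV/(1+r)^2
    = 2.19807 + 2.10982 + 32.92601 = 37.23390

€37.23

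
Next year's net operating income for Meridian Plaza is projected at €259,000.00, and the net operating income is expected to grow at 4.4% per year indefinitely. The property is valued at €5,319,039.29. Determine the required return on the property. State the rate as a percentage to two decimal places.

9.27%

P = D₁/(r − g) ⇒ r = D₁/P + g = €259,000.0000/€5,319,039.29 + 0.044 = 0.048693 + 0.044 = 0.092693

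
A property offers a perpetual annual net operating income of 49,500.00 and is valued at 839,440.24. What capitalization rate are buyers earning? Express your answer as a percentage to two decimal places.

P = C/r ⇒ r = C/P = 49,500.00/839,440.24 = 0.058968

5.90%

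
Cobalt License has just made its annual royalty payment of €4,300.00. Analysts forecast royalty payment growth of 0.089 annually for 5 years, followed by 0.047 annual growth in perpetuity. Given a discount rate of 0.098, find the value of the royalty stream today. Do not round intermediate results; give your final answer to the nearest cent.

€105694.46

D_1 = 4682.70000
D_2 = 5099.46030
D_3 = 5553.31227
D_4 = 6047.55706
D_5 = 6585.78964
Terminal value at year 5: TV = D_5×(1+g_2)/(r−g_2) = 6895.32175/0.051 = 135202.38725
P_0 = D_1/(1+r)^1 + D_2/(1+r)^2 + D_3/(1+r)^3 + D_4/(1+r)^4 + D_5/(1+r)^5 + TV/(1+r)^5
    = 4264.75410 + 4229.79710 + 4195.12663 + 4160.74035 + 4126.63592 + 84717.40794 = 105694.46202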